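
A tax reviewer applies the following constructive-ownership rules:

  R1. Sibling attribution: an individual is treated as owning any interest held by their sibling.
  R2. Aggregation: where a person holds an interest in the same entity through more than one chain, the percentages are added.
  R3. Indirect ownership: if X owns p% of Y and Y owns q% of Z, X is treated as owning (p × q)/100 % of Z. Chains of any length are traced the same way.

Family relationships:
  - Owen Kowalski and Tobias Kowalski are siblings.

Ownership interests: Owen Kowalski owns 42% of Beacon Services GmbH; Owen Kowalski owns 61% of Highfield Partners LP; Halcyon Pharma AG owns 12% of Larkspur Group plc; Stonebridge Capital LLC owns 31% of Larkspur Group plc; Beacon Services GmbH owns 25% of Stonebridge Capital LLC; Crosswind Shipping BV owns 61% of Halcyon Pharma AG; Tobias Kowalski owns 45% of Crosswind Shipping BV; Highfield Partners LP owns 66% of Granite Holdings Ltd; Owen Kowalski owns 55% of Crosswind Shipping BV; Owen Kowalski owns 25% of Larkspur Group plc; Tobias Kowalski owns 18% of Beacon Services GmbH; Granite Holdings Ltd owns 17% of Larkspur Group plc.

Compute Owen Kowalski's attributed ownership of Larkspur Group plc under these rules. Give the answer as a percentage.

43.8142%

By sibling attribution (R1), Owen Kowalski is treated as also owning Tobias Kowalski's interest in Crosswind Shipping BV, giving 55% + 45% = 100%.
By sibling attribution (R1), Owen Kowalski is treated as also owning Tobias Kowalski's interest in Beacon Services GmbH, giving 42% + 18% = 60%.
Chain via Highfield Partners LP → Granite Holdings Ltd (R3): 61% × 66% × 17% = 6.8442% of Larkspur Group plc.
Chain via Crosswind Shipping BV → Halcyon Pharma AG (R3): 100% × 61% × 12% = 7.32% of Larkspur Group plc.
Chain via Beacon Services GmbH → Stonebridge Capital LLC (R3): 60% × 25% × 31% = 4.65% of Larkspur Group plc.
Direct interest in Larkspur Group plc: 25%.
Aggregating (R2): 6.8442% + 7.32% + 4.65% + 25% = 43.8142%.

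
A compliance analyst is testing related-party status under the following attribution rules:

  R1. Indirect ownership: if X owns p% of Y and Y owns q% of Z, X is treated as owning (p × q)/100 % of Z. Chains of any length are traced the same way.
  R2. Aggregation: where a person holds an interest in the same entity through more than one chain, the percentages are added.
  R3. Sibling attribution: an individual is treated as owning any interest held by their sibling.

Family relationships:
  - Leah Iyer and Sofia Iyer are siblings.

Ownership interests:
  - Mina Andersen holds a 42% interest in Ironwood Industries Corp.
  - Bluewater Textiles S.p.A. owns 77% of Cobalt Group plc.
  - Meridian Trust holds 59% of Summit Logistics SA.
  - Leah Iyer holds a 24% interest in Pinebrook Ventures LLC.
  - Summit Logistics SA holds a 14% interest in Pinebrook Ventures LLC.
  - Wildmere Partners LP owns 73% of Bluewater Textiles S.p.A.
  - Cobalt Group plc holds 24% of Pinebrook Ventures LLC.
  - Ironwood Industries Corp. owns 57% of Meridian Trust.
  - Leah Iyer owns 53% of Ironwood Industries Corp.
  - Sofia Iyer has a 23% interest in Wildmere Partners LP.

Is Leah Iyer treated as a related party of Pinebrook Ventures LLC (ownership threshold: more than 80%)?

No

By sibling attribution (R3), Leah Iyer is treated as owning Sofia Iyer's 23% interest in Wildmere Partners LP.
Chain via Ironwood Industries Corp. → Meridian Trust → Summit Logistics SA (R1): 53% × 57% × 59% × 14% = 2.495346% of Pinebrook Ventures LLC.
Direct interest in Pinebrook Ventures LLC: 24%.
Chain via Wildmere Partners LP → Bluewater Textiles S.p.A. → Cobalt Group plc (R1): 23% × 73% × 77% × 24% = 3.102792% of Pinebrook Ventures LLC.
Aggregating (R2): 2.495346% + 24% + 3.102792% = 29.598138%.
29.598138% does not exceed the 80% threshold, so Leah is not a related party to Pinebrook Ventures LLC.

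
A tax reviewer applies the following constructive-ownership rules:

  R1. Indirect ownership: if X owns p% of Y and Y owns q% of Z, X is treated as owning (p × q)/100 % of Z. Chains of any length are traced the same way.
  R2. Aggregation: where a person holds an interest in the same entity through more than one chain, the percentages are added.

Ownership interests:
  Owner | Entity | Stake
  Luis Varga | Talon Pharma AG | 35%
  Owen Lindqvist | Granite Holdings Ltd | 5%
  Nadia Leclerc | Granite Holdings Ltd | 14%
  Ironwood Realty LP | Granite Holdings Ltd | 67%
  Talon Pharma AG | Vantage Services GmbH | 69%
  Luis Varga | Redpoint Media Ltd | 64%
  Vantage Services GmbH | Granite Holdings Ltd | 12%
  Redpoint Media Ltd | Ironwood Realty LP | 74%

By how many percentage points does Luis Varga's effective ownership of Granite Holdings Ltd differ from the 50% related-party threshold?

Chain via Talon Pharma AG → Vantage Services GmbH (R1): 35% × 69% × 12% = 2.898% of Granite Holdings Ltd.
Chain via Redpoint Media Ltd → Ironwood Realty LP (R1): 64% × 74% × 67% = 31.7312% of Granite Holdings Ltd.
Aggregating (R2): 2.898% + 31.7312% = 34.6292%.
34.6292% falls short of the 50% threshold by 15.3708 percentage points.

15.3708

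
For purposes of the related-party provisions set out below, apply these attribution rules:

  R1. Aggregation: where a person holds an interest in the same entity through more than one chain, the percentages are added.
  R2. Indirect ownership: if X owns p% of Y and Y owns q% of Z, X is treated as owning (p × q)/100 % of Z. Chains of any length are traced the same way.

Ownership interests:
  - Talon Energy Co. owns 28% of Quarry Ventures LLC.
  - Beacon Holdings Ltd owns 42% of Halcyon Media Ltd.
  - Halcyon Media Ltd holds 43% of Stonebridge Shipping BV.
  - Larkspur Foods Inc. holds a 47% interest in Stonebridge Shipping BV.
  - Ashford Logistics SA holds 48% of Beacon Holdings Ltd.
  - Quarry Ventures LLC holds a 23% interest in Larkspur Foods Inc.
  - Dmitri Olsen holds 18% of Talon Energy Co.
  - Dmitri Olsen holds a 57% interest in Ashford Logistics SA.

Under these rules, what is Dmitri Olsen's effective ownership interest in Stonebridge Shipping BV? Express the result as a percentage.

5.48604%

Chain via Talon Energy Co. → Quarry Ventures LLC → Larkspur Foods Inc. (R2): 18% × 28% × 23% × 47% = 0.544824% of Stonebridge Shipping BV.
Chain via Ashford Logistics SA → Beacon Holdings Ltd → Halcyon Media Ltd (R2): 57% × 48% × 42% × 43% = 4.941216% of Stonebridge Shipping BV.
Aggregating (R1): 0.544824% + 4.941216% = 5.48604%.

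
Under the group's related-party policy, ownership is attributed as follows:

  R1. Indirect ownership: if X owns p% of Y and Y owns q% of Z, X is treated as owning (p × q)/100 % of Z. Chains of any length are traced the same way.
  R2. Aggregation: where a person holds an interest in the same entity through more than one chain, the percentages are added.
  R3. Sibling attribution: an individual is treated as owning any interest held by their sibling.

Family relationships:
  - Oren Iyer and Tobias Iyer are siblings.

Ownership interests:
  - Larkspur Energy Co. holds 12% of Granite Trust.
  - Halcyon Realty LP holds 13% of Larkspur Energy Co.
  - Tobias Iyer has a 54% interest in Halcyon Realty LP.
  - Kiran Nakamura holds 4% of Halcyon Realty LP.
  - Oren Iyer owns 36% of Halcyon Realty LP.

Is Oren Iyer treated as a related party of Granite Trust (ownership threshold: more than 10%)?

By sibling attribution (R3), Oren Iyer is treated as also owning Tobias Iyer's interest in Halcyon Realty LP, giving 36% + 54% = 90%.
Chain via Halcyon Realty LP → Larkspur Energy Co. (R1): 90% × 13% × 12% = 1.404% of Granite Trust.
1.404% does not exceed the 10% threshold, so Oren is not a related party to Granite Trust.

No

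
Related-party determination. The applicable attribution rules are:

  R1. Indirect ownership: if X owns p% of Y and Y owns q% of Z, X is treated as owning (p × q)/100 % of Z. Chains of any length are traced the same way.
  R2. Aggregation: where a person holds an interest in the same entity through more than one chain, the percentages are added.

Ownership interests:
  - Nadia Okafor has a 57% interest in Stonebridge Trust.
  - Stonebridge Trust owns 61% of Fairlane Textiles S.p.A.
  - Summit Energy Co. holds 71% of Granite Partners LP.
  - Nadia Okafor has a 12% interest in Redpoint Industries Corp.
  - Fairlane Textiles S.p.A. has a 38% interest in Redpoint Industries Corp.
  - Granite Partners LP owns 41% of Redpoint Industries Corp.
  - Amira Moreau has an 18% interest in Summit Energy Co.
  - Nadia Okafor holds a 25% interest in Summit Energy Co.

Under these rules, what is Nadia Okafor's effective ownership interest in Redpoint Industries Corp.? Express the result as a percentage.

32.4901%

Chain via Summit Energy Co. → Granite Partners LP (R1): 25% × 71% × 41% = 7.2775% of Redpoint Industries Corp.
Chain via Stonebridge Trust → Fairlane Textiles S.p.A. (R1): 57% × 61% × 38% = 13.2126% of Redpoint Industries Corp.
Direct interest in Redpoint Industries Corp: 12%.
Aggregating (R2): 7.2775% + 13.2126% + 12% = 32.4901%.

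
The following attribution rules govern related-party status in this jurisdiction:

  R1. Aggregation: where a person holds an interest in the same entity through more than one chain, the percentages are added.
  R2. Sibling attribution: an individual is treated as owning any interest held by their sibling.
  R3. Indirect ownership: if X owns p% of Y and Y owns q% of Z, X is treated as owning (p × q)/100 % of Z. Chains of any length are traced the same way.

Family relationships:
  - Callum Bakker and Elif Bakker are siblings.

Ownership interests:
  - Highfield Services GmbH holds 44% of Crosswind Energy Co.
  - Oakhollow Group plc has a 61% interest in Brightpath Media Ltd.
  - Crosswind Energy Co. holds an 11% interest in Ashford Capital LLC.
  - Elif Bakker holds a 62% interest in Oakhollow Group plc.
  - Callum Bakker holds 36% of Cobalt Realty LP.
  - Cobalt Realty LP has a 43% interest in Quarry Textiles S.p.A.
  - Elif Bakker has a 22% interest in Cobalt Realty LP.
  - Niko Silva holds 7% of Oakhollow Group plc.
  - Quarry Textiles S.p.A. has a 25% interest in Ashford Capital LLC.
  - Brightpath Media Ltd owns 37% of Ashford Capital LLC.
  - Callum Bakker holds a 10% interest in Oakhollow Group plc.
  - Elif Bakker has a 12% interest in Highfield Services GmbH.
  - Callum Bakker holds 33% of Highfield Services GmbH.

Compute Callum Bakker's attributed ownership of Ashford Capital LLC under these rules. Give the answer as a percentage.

By sibling attribution (R2), Callum Bakker is treated as also owning Elif Bakker's interest in Cobalt Realty LP, giving 36% + 22% = 58%.
By sibling attribution (R2), Callum Bakker is treated as also owning Elif Bakker's interest in Oakhollow Group plc, giving 10% + 62% = 72%.
By sibling attribution (R2), Callum Bakker is treated as also owning Elif Bakker's interest in Highfield Services GmbH, giving 33% + 12% = 45%.
Chain via Cobalt Realty LP → Quarry Textiles S.p.A. (R3): 58% × 43% × 25% = 6.235% of Ashford Capital LLC.
Chain via Oakhollow Group plc → Brightpath Media Ltd (R3): 72% × 61% × 37% = 16.2504% of Ashford Capital LLC.
Chain via Highfield Services GmbH → Crosswind Energy Co. (R3): 45% × 44% × 11% = 2.178% of Ashford Capital LLC.
Aggregating (R1): 6.235% + 16.2504% + 2.178% = 24.6634%.

24.6634%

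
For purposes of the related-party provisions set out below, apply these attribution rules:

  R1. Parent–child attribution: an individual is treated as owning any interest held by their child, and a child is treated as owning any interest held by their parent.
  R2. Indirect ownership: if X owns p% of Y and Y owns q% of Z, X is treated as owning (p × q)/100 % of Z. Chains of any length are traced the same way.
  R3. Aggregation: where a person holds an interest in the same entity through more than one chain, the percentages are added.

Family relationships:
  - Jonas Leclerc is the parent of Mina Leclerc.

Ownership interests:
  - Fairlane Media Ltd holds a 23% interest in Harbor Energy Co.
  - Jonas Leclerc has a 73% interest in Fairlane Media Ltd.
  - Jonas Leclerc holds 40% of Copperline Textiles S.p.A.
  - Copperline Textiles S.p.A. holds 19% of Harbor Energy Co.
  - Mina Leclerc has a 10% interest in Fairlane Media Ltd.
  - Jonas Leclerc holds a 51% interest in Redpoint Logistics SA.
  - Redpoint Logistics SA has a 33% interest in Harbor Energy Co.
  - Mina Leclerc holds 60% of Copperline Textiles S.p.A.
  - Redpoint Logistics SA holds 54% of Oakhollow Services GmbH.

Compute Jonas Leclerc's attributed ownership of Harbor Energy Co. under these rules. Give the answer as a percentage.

54.92%

By parent–child attribution (R1), Jonas Leclerc is treated as also owning Mina Leclerc's interest in Copperline Textiles S.p.A, giving 40% + 60% = 100%.
By parent–child attribution (R1), Jonas Leclerc is treated as also owning Mina Leclerc's interest in Fairlane Media Ltd, giving 73% + 10% = 83%.
Chain via Copperline Textiles S.p.A. (R2): 100% × 19% = 19% of Harbor Energy Co.
Chain via Redpoint Logistics SA (R2): 51% × 33% = 16.83% of Harbor Energy Co.
Chain via Fairlane Media Ltd (R2): 83% × 23% = 19.09% of Harbor Energy Co.
Aggregating (R3): 19% + 16.83% + 19.09% = 54.92%.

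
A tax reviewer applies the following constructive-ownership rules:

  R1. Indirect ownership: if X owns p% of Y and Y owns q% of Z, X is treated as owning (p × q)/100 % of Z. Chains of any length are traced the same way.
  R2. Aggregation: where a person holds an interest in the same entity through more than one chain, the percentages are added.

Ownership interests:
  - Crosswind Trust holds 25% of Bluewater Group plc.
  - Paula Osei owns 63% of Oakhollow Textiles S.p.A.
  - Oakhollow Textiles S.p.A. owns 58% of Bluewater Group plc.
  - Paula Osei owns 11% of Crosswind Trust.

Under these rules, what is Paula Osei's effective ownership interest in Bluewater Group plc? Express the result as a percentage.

Chain via Oakhollow Textiles S.p.A. (R1): 63% × 58% = 36.54% of Bluewater Group plc.
Chain via Crosswind Trust (R1): 11% × 25% = 2.75% of Bluewater Group plc.
Aggregating (R2): 36.54% + 2.75% = 39.29%.

39.29%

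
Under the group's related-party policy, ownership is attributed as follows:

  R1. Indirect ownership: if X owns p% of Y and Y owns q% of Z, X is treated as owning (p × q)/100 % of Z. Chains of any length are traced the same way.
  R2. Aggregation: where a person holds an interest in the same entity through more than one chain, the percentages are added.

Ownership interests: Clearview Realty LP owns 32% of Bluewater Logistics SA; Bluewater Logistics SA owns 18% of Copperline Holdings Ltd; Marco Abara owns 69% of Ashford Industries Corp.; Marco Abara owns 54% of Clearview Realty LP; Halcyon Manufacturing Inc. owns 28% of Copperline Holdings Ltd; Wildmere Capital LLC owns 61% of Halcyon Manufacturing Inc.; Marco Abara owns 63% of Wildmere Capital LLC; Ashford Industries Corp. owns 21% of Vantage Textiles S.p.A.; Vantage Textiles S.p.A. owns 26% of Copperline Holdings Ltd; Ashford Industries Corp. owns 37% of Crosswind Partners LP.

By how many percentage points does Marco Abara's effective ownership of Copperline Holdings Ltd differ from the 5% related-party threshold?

Chain via Ashford Industries Corp. → Vantage Textiles S.p.A. (R1): 69% × 21% × 26% = 3.7674% of Copperline Holdings Ltd.
Chain via Wildmere Capital LLC → Halcyon Manufacturing Inc. (R1): 63% × 61% × 28% = 10.7604% of Copperline Holdings Ltd.
Chain via Clearview Realty LP → Bluewater Logistics SA (R1): 54% × 32% × 18% = 3.1104% of Copperline Holdings Ltd.
Aggregating (R2): 3.7674% + 10.7604% + 3.1104% = 17.6382%.
17.6382% exceeds the 5% threshold by 12.6382 percentage points.

12.6382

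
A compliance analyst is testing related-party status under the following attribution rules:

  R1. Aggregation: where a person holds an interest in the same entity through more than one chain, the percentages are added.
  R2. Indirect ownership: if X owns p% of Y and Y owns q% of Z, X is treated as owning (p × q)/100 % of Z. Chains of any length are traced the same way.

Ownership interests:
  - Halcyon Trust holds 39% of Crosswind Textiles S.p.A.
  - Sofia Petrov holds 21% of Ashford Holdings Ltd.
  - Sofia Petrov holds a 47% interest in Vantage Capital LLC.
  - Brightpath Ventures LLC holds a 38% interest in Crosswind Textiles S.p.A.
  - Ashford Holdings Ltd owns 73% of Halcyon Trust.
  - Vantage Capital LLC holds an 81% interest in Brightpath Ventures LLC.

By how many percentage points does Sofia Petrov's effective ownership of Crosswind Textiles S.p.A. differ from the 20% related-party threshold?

0.4453

Chain via Vantage Capital LLC → Brightpath Ventures LLC (R2): 47% × 81% × 38% = 14.4666% of Crosswind Textiles S.p.A.
Chain via Ashford Holdings Ltd → Halcyon Trust (R2): 21% × 73% × 39% = 5.9787% of Crosswind Textiles S.p.A.
Aggregating (R1): 14.4666% + 5.9787% = 20.4453%.
20.4453% exceeds the 20% threshold by 0.4453 percentage points.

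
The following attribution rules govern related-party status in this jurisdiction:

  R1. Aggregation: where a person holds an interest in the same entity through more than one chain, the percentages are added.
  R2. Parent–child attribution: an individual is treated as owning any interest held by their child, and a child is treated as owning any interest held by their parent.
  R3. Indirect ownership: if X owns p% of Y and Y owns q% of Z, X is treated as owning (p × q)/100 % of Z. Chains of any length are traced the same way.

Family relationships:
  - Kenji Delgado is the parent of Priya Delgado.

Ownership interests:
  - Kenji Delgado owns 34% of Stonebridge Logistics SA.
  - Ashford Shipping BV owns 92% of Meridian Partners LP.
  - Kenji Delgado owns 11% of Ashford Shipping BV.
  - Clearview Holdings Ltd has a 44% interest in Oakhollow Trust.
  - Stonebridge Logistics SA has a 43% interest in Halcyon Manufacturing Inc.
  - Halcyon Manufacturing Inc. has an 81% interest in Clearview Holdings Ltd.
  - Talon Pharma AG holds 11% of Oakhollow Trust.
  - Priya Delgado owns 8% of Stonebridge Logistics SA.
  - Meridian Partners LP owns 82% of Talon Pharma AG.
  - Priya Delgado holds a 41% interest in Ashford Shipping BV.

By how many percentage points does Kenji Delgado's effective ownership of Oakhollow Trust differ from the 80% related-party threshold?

69.248248

By parent–child attribution (R2), Kenji Delgado is treated as also owning Priya Delgado's interest in Stonebridge Logistics SA, giving 34% + 8% = 42%.
By parent–child attribution (R2), Kenji Delgado is treated as also owning Priya Delgado's interest in Ashford Shipping BV, giving 11% + 41% = 52%.
Chain via Stonebridge Logistics SA → Halcyon Manufacturing Inc. → Clearview Holdings Ltd (R3): 42% × 43% × 81% × 44% = 6.436584% of Oakhollow Trust.
Chain via Ashford Shipping BV → Meridian Partners LP → Talon Pharma AG (R3): 52% × 92% × 82% × 11% = 4.315168% of Oakhollow Trust.
Aggregating (R1): 6.436584% + 4.315168% = 10.751752%.
10.751752% falls short of the 80% threshold by 69.248248 percentage points.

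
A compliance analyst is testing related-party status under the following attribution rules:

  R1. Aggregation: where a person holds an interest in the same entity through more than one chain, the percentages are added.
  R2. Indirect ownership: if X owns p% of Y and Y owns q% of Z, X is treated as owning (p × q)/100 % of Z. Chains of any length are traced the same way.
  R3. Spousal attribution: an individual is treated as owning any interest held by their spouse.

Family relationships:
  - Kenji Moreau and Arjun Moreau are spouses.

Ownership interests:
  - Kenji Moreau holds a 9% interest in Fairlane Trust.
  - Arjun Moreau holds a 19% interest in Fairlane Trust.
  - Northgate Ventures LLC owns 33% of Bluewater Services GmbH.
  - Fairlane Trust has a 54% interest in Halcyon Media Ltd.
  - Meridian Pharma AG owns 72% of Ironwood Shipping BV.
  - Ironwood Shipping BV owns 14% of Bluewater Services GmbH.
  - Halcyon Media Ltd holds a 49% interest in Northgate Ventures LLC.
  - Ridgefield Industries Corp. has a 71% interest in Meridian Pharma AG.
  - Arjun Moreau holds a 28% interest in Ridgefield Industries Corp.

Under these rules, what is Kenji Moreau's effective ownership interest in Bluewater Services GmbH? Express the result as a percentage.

By spousal attribution (R3), Kenji Moreau is treated as also owning Arjun Moreau's interest in Fairlane Trust, giving 9% + 19% = 28%.
By spousal attribution (R3), Kenji Moreau is treated as owning Arjun Moreau's 28% interest in Ridgefield Industries Corp.
Chain via Fairlane Trust → Halcyon Media Ltd → Northgate Ventures LLC (R2): 28% × 54% × 49% × 33% = 2.444904% of Bluewater Services GmbH.
Chain via Ridgefield Industries Corp. → Meridian Pharma AG → Ironwood Shipping BV (R2): 28% × 71% × 72% × 14% = 2.003904% of Bluewater Services GmbH.
Aggregating (R1): 2.444904% + 2.003904% = 4.448808%.

4.448808%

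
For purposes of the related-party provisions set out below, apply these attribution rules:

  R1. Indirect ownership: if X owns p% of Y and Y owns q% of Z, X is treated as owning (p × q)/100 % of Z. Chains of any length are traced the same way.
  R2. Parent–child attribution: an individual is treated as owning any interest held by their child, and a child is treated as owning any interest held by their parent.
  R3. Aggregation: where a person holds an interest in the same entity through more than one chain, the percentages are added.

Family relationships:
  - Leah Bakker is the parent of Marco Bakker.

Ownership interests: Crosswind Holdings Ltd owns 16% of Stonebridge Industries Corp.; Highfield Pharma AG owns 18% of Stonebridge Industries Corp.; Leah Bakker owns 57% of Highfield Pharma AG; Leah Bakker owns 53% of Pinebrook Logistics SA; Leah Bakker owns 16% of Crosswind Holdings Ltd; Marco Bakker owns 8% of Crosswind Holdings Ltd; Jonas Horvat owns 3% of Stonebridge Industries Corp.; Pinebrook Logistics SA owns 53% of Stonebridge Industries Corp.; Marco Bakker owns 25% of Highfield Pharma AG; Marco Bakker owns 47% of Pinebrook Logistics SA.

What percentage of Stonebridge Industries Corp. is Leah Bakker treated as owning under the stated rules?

By parent–child attribution (R2), Leah Bakker is treated as also owning Marco Bakker's interest in Highfield Pharma AG, giving 57% + 25% = 82%.
By parent–child attribution (R2), Leah Bakker is treated as also owning Marco Bakker's interest in Crosswind Holdings Ltd, giving 16% + 8% = 24%.
By parent–child attribution (R2), Leah Bakker is treated as also owning Marco Bakker's interest in Pinebrook Logistics SA, giving 53% + 47% = 100%.
Chain via Highfield Pharma AG (R1): 82% × 18% = 14.76% of Stonebridge Industries Corp.
Chain via Crosswind Holdings Ltd (R1): 24% × 16% = 3.84% of Stonebridge Industries Corp.
Chain via Pinebrook Logistics SA (R1): 100% × 53% = 53% of Stonebridge Industries Corp.
Aggregating (R3): 14.76% + 3.84% + 53% = 71.6%.

71.6%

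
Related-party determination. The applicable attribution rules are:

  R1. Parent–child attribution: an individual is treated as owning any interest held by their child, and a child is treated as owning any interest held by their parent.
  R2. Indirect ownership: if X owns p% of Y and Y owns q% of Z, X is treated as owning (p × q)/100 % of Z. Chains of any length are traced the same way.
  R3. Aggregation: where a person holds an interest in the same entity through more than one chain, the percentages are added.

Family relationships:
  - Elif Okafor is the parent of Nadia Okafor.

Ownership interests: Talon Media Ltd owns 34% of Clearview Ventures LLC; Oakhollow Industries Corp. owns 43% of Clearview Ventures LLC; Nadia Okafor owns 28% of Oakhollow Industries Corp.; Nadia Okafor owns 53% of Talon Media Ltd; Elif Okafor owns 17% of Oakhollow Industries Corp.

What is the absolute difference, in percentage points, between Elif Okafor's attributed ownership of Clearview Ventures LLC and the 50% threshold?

By parent–child attribution (R1), Elif Okafor is treated as also owning Nadia Okafor's interest in Oakhollow Industries Corp, giving 17% + 28% = 45%.
By parent–child attribution (R1), Elif Okafor is treated as owning Nadia Okafor's 53% interest in Talon Media Ltd.
Chain via Oakhollow Industries Corp. (R2): 45% × 43% = 19.35% of Clearview Ventures LLC.
Chain via Talon Media Ltd (R2): 53% × 34% = 18.02% of Clearview Ventures LLC.
Aggregating (R3): 19.35% + 18.02% = 37.37%.
37.37% falls short of the 50% threshold by 12.63 percentage points.

12.63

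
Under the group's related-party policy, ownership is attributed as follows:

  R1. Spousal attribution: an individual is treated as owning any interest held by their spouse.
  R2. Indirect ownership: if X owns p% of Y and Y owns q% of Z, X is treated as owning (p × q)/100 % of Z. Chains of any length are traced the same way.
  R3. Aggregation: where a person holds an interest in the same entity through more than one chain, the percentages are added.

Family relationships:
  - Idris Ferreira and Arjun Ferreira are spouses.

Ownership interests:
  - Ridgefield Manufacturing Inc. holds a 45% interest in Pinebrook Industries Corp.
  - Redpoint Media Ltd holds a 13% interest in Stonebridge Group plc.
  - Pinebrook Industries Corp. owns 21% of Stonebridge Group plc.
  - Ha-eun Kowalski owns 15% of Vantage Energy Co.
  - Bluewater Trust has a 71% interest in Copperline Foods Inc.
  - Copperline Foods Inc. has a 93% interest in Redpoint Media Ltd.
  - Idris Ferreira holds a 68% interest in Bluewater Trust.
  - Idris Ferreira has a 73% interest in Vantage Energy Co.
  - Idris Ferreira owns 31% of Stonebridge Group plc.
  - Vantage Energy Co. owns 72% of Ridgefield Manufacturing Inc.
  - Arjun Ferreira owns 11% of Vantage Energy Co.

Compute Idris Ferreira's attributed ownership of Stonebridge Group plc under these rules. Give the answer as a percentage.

By spousal attribution (R1), Idris Ferreira is treated as also owning Arjun Ferreira's interest in Vantage Energy Co, giving 73% + 11% = 84%.
Chain via Bluewater Trust → Copperline Foods Inc. → Redpoint Media Ltd (R2): 68% × 71% × 93% × 13% = 5.837052% of Stonebridge Group plc.
Chain via Vantage Energy Co. → Ridgefield Manufacturing Inc. → Pinebrook Industries Corp. (R2): 84% × 72% × 45% × 21% = 5.71536% of Stonebridge Group plc.
Direct interest in Stonebridge Group plc: 31%.
Aggregating (R3): 5.837052% + 5.71536% + 31% = 42.552412%.

42.552412%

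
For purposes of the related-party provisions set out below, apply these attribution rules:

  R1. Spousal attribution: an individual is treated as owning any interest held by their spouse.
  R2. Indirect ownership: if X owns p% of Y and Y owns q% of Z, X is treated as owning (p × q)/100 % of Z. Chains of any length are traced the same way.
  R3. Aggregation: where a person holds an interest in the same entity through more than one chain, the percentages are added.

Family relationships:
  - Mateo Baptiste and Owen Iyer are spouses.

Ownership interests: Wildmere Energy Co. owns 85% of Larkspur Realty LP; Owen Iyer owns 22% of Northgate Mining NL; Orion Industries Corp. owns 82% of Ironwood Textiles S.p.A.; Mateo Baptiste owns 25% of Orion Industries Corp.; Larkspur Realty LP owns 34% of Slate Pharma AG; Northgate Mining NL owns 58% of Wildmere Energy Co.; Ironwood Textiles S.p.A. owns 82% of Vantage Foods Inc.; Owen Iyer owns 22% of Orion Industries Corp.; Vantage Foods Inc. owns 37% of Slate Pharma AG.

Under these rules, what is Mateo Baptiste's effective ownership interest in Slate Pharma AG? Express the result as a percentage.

By spousal attribution (R1), Mateo Baptiste is treated as also owning Owen Iyer's interest in Orion Industries Corp, giving 25% + 22% = 47%.
By spousal attribution (R1), Mateo Baptiste is treated as owning Owen Iyer's 22% interest in Northgate Mining NL.
Chain via Orion Industries Corp. → Ironwood Textiles S.p.A. → Vantage Foods Inc. (R2): 47% × 82% × 82% × 37% = 11.693036% of Slate Pharma AG.
Chain via Northgate Mining NL → Wildmere Energy Co. → Larkspur Realty LP (R2): 22% × 58% × 85% × 34% = 3.68764% of Slate Pharma AG.
Aggregating (R3): 11.693036% + 3.68764% = 15.380676%.

15.380676%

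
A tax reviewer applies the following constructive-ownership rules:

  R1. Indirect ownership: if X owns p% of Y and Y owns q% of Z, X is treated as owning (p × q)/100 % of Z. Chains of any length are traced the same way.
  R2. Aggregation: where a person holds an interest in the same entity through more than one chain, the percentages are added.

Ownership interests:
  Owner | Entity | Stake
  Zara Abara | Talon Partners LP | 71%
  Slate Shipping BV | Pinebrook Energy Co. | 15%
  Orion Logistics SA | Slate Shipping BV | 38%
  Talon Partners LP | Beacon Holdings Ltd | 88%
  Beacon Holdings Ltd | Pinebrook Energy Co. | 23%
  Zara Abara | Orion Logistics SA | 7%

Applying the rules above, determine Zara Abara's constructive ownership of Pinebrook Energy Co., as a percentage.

Chain via Orion Logistics SA → Slate Shipping BV (R1): 7% × 38% × 15% = 0.399% of Pinebrook Energy Co.
Chain via Talon Partners LP → Beacon Holdings Ltd (R1): 71% × 88% × 23% = 14.3704% of Pinebrook Energy Co.
Aggregating (R2): 0.399% + 14.3704% = 14.7694%.

14.7694%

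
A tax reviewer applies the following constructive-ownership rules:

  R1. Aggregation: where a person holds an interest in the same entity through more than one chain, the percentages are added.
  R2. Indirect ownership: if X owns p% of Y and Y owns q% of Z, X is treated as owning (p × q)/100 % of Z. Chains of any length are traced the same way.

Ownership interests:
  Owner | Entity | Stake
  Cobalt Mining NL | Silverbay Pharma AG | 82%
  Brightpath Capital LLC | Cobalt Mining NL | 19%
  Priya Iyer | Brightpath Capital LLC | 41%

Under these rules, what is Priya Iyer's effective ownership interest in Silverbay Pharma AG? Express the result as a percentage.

6.3878%

Chain via Brightpath Capital LLC → Cobalt Mining NL (R2): 41% × 19% × 82% = 6.3878% of Silverbay Pharma AG.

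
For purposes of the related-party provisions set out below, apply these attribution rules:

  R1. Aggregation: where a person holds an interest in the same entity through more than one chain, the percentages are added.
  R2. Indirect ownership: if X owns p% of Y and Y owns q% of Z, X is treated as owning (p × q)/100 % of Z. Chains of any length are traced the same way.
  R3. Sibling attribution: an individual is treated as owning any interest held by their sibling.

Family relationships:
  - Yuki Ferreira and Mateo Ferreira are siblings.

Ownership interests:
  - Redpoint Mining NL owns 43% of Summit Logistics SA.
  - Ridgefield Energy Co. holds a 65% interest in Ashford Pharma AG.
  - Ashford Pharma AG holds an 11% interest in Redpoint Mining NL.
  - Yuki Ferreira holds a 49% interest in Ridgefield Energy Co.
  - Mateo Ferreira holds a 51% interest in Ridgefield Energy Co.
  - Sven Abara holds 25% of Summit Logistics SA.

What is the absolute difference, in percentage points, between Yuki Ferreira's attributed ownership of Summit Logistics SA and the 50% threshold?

46.9255

By sibling attribution (R3), Yuki Ferreira is treated as also owning Mateo Ferreira's interest in Ridgefield Energy Co, giving 49% + 51% = 100%.
Chain via Ridgefield Energy Co. → Ashford Pharma AG → Redpoint Mining NL (R2): 100% × 65% × 11% × 43% = 3.0745% of Summit Logistics SA.
3.0745% falls short of the 50% threshold by 46.9255 percentage points.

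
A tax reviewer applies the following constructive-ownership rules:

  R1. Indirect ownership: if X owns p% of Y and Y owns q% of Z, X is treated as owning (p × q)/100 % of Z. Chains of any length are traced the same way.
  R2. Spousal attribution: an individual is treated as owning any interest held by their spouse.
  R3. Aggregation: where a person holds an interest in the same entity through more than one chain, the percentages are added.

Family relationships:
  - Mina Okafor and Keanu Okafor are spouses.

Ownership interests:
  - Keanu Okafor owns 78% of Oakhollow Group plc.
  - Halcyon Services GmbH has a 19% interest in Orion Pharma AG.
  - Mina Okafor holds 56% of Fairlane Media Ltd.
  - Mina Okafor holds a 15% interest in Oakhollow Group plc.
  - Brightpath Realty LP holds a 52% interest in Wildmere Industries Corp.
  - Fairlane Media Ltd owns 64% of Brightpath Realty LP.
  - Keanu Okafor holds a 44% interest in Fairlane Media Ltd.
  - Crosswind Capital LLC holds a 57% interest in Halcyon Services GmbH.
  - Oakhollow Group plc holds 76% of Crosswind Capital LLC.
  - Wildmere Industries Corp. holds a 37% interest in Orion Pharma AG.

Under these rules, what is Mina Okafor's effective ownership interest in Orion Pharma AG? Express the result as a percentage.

19.968244%

By spousal attribution (R2), Mina Okafor is treated as also owning Keanu Okafor's interest in Oakhollow Group plc, giving 15% + 78% = 93%.
By spousal attribution (R2), Mina Okafor is treated as also owning Keanu Okafor's interest in Fairlane Media Ltd, giving 56% + 44% = 100%.
Chain via Oakhollow Group plc → Crosswind Capital LLC → Halcyon Services GmbH (R1): 93% × 76% × 57% × 19% = 7.654644% of Orion Pharma AG.
Chain via Fairlane Media Ltd → Brightpath Realty LP → Wildmere Industries Corp. (R1): 100% × 64% × 52% × 37% = 12.3136% of Orion Pharma AG.
Aggregating (R3): 7.654644% + 12.3136% = 19.968244%.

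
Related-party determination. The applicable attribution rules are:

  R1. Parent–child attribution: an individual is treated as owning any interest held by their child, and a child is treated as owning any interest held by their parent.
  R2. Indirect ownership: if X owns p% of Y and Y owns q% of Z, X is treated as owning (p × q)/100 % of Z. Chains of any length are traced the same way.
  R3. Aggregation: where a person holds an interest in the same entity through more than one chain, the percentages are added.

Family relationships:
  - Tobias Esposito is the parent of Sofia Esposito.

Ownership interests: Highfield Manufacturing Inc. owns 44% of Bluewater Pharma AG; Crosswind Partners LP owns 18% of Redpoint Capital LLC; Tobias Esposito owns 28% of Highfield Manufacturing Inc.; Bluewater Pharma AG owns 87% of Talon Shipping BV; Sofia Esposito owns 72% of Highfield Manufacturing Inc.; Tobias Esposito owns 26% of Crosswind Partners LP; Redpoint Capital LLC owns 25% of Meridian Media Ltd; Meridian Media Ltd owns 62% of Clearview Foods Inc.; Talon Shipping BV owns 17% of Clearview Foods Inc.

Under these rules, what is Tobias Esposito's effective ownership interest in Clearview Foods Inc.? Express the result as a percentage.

7.233%

By parent–child attribution (R1), Tobias Esposito is treated as also owning Sofia Esposito's interest in Highfield Manufacturing Inc, giving 28% + 72% = 100%.
Chain via Crosswind Partners LP → Redpoint Capital LLC → Meridian Media Ltd (R2): 26% × 18% × 25% × 62% = 0.7254% of Clearview Foods Inc.
Chain via Highfield Manufacturing Inc. → Bluewater Pharma AG → Talon Shipping BV (R2): 100% × 44% × 87% × 17% = 6.5076% of Clearview Foods Inc.
Aggregating (R3): 0.7254% + 6.5076% = 7.233%.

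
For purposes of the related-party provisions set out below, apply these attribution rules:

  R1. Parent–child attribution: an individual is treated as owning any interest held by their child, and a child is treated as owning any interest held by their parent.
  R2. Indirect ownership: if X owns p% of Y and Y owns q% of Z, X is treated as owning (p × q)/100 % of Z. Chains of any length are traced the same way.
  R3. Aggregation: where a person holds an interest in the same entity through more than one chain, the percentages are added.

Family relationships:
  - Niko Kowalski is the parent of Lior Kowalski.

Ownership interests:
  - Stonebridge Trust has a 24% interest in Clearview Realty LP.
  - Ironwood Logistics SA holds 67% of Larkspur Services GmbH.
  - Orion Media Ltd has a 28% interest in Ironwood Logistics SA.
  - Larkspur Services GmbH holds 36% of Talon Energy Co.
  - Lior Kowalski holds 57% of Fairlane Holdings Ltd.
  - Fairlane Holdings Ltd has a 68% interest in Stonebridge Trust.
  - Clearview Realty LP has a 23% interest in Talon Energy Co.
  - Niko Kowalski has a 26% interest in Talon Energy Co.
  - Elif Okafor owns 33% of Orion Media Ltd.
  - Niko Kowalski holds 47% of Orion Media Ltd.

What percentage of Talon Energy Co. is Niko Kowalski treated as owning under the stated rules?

31.313744%

By parent–child attribution (R1), Niko Kowalski is treated as owning Lior Kowalski's 57% interest in Fairlane Holdings Ltd.
Chain via Orion Media Ltd → Ironwood Logistics SA → Larkspur Services GmbH (R2): 47% × 28% × 67% × 36% = 3.174192% of Talon Energy Co.
Direct interest in Talon Energy Co: 26%.
Chain via Fairlane Holdings Ltd → Stonebridge Trust → Clearview Realty LP (R2): 57% × 68% × 24% × 23% = 2.139552% of Talon Energy Co.
Aggregating (R3): 3.174192% + 26% + 2.139552% = 31.313744%.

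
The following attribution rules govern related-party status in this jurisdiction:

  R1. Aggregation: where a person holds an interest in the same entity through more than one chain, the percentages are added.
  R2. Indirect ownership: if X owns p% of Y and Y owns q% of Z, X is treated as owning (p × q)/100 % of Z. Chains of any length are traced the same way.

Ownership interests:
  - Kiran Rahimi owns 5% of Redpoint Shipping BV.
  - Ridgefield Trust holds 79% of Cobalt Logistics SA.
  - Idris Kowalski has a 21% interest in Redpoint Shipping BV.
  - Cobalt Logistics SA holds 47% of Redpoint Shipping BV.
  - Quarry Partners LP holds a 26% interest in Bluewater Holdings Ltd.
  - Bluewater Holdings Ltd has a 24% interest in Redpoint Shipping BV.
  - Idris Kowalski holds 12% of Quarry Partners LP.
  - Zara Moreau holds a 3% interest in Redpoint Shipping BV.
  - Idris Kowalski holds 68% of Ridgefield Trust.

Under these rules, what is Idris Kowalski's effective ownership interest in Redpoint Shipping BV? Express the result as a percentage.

Chain via Quarry Partners LP → Bluewater Holdings Ltd (R2): 12% × 26% × 24% = 0.7488% of Redpoint Shipping BV.
Chain via Ridgefield Trust → Cobalt Logistics SA (R2): 68% × 79% × 47% = 25.2484% of Redpoint Shipping BV.
Direct interest in Redpoint Shipping BV: 21%.
Aggregating (R1): 0.7488% + 25.2484% + 21% = 46.9972%.

46.9972%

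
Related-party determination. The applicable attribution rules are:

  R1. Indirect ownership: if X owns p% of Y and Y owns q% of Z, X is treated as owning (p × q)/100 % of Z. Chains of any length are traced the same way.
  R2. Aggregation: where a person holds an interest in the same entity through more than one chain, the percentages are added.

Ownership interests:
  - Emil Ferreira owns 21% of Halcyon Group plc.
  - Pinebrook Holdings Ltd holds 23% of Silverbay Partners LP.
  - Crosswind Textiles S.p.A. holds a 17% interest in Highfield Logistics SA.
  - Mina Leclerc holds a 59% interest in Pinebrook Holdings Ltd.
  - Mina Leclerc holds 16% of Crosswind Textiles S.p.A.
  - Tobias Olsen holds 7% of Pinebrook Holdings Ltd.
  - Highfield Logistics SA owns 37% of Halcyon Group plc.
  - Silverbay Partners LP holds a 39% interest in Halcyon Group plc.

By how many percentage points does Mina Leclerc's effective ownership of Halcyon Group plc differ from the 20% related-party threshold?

Chain via Crosswind Textiles S.p.A. → Highfield Logistics SA (R1): 16% × 17% × 37% = 1.0064% of Halcyon Group plc.
Chain via Pinebrook Holdings Ltd → Silverbay Partners LP (R1): 59% × 23% × 39% = 5.2923% of Halcyon Group plc.
Aggregating (R2): 1.0064% + 5.2923% = 6.2987%.
6.2987% falls short of the 20% threshold by 13.7013 percentage points.

13.7013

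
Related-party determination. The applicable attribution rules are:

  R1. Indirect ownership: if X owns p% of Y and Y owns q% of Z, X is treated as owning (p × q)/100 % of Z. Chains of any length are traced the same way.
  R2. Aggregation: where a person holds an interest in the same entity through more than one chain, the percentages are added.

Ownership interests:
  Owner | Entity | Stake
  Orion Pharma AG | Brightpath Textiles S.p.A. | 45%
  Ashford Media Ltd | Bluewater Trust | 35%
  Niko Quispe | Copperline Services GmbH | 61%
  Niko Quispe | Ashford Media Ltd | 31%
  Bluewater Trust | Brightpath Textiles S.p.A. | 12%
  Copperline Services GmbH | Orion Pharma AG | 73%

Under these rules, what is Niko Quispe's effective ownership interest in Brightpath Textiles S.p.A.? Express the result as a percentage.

21.3405%

Chain via Copperline Services GmbH → Orion Pharma AG (R1): 61% × 73% × 45% = 20.0385% of Brightpath Textiles S.p.A.
Chain via Ashford Media Ltd → Bluewater Trust (R1): 31% × 35% × 12% = 1.302% of Brightpath Textiles S.p.A.
Aggregating (R2): 20.0385% + 1.302% = 21.3405%.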